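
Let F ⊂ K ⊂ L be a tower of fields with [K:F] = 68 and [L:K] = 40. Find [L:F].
[L:F] = 2720

The tower law says that for any tower of field extensions F ⊂ K ⊂ L with finite degrees, [L:F] = [L:K] · [K:F]. Here this gives [L:F] = 40 · 68 = 2720.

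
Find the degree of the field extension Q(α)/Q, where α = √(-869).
[Q(α):Q] = 2

[Q(α):Q] equals the degree of the minimal polynomial of α. Here α^2 = -869 and x^2 + 869 is irreducible (d = -869 is squarefree, ≠ 1, hence not a square), so deg(m_α) = 2. Thus [Q(α):Q] = 2.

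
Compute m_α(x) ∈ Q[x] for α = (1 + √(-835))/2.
m_α(x) = x^2 - x + 209

From 2α - 1 = √(-835), squaring gives (2α - 1)^2 = -835, i.e. 4α^2 - 4α + 1 = -835, so α^2 - α + (1 + 835)/4 = 0. Since -835 ≡ 1 (mod 4), (1 + 835)/4 = 209 ∈ Z. The polynomial x^2 - x + 209 has discriminant 1 - 4·(209) = -835, which is not a perfect square in Q (d = -835 is squarefree and ≠ 1), so x^2 - x + 209 is irreducible over Q. It is the minimal polynomial of α.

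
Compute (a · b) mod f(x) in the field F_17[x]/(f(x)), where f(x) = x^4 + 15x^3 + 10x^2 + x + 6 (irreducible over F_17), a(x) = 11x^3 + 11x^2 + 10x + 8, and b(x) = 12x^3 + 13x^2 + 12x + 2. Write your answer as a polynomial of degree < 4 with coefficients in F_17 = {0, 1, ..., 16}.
a · b ≡ 9x^3 + 3x^2 + 10x + 16 (mod f(x))

Multiply in F_17[x]: a(x)·b(x) = (11x^3 + 11x^2 + 10x + 8)·(12x^3 + 13x^2 + 12x + 2) = 13x^6 + 3x^5 + 4x^4 + 6x^3 + 8x^2 + 14x + 16. This has degree ≥ 4, so divide by f(x) over F_17: 13x^6 + 3x^5 + 4x^4 + 6x^3 + 8x^2 + 14x + 16 = (13x^2 + 12x)·(x^4 + 15x^3 + 10x^2 + x + 6) + (9x^3 + 3x^2 + 10x + 16). Hence a·b ≡ 9x^3 + 3x^2 + 10x + 16 (mod f). (F_17[x]/(f) is a field with 17^4 = 83521 elements since f is irreducible of degree 4.)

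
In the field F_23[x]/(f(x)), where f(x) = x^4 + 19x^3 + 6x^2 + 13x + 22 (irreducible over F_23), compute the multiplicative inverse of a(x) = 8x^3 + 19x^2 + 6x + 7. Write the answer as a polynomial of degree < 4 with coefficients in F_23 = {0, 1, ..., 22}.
a(x)^(-1) ≡ 16x^3 + 16x^2 + 11x + 10 (mod f(x))

Since f is irreducible over F_23, F_23[x]/(f) is a field and a(x) ≠ 0 has an inverse. Apply the extended Euclidean algorithm to f(x) and a(x) in F_23[x]: f(x) = (3x + 1)·a(x) + (15x^2 + 9x + 15);  a(x) = (22x + 8)·(15x^2 + 9x + 15) + (18x + 2);  (15x^2 + 9x + 15) = (20x + 20)·(18x + 2) + (21). The last nonzero remainder is the constant 21 = gcd(f, a) in F_23. Back-substituting through the division chain expresses 21 = s(x)·a(x) + t(x)·f(x) with s(x) ≡ 14x^3 + 14x^2 + x + 3 (mod f), so (14x^3 + 14x^2 + x + 3)·a(x) ≡ 21 (mod f). Multiplying by 21^(-1) ≡ 11 in F_23 gives a(x)^(-1) ≡ 11·(14x^3 + 14x^2 + x + 3) ≡ 16x^3 + 16x^2 + 11x + 10 (mod f). Check: (8x^3 + 19x^2 + 6x + 7)·(16x^3 + 16x^2 + 11x + 10) = 13x^6 + 18x^5 + 5x^4 + 14x^3 + 22x + 1 ≡ 1 (mod x^4 + 19x^3 + 6x^2 + 13x + 22).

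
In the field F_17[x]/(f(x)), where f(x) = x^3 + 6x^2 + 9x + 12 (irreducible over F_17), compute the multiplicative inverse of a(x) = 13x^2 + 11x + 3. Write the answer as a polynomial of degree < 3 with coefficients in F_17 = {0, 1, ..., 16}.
a(x)^(-1) ≡ 3x^2 + 9x + 10 (mod f(x))

Since f is irreducible over F_17, F_17[x]/(f) is a field and a(x) ≠ 0 has an inverse. Apply the extended Euclidean algorithm to f(x) and a(x) in F_17[x]: f(x) = (4x + 1)·a(x) + (3x + 9);  a(x) = (10x + 2)·(3x + 9) + (2). The last nonzero remainder is the constant 2 = gcd(f, a) in F_17. Back-substituting through the division chain expresses 2 = s(x)·a(x) + t(x)·f(x) with s(x) ≡ 6x^2 + x + 3 (mod f), so (6x^2 + x + 3)·a(x) ≡ 2 (mod f). Multiplying by 2^(-1) ≡ 9 in F_17 gives a(x)^(-1) ≡ 9·(6x^2 + x + 3) ≡ 3x^2 + 9x + 10 (mod f). Check: (13x^2 + 11x + 3)·(3x^2 + 9x + 10) = 5x^4 + 14x^3 + x + 13 ≡ 1 (mod x^3 + 6x^2 + 9x + 12).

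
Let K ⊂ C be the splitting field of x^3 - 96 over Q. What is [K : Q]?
[K : Q] = 6

The roots of x^3 - 96 are ∛96, ω∛96, ω^2∛96 where ω = e^(2πi/3) is a primitive cube root of unity, so K = Q(∛96, ω). Now [Q(∛96):Q] = 3 (since 96 is not a perfect cube, x^3 - 96 is irreducible) and [Q(ω):Q] = 2. Both 2 and 3 divide [K:Q], and [K:Q] ≤ 3·2 = 6, so [K:Q] = 6. (Equivalently: Q(∛96) ⊂ R but ω ∉ R, so [K : Q(∛96)] = 2.)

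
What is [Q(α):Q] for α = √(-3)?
[Q(α):Q] = 2

[Q(α):Q] equals the degree of the minimal polynomial of α. Here α^2 = -3 and x^2 + 3 is irreducible (d = -3 is squarefree, ≠ 1, hence not a square), so deg(m_α) = 2. Thus [Q(α):Q] = 2.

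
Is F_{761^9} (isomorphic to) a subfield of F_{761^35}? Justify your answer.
No: F_{761^9} is not a subfield of F_{761^35}

F_{p^m} embeds in F_{p^n} iff m | n. Here 9 ∤ 35 (since 35 = 3·9 + 8 with remainder 8 ≠ 0), so F_{761^9} is not a subfield of F_{761^35}. Equivalently: if it were, the tower law would give 9 = [F_{761^9}:F_761] dividing [F_{761^35}:F_761] = 35, contradiction.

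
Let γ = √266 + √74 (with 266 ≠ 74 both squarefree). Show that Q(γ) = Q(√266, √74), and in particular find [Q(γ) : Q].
[Q(γ) : Q] = 4 (equivalently, Q(γ) = Q(√266, √74))

Obviously Q(γ) ⊆ Q(√266, √74), and [Q(√266, √74):Q] = 4 (since 266, 74 are distinct squarefree integers > 1 with 19684 not a perfect square). To show equality we compute the minimal polynomial of γ. From γ = √266 + √74: γ^2 = 266 + 2√(19684) + 74 = 340 + 2√(19684), so γ^2 - 340 = 2√(19684); squaring, (γ^2 - 340)^2 = 4·19684, i.e. γ^4 - 680γ^2 + 115600 - 78736 = 0, i.e. γ^4 - 680γ^2 + 36864 = 0. So γ is a root of x^4 - 680x^2 + 36864. This polynomial is irreducible over Q: it has no rational root (each ±√266 ± √74 is irrational), and any factorization into two quadratics over Q would force √(19684) ∈ Q (pairing opposite roots) or √266, √74 ∈ Q (other pairings), all impossible. Hence [Q(γ):Q] = 4 = [Q(√266, √74):Q], so Q(γ) = Q(√266, √74).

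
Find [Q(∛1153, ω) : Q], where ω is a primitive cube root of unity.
[Q(∛1153, ω) : Q] = 6

[Q(∛1153):Q] = 3 (min poly x^3 - 1153, irreducible since 1153 is not a perfect cube). [Q(ω):Q] = 2 (min poly x^2 + x + 1). Since Q(∛1153) ⊂ R and ω ∉ R, we have ω ∉ Q(∛1153), so x^2 + x + 1 remains irreducible over Q(∛1153) and [Q(∛1153, ω) : Q(∛1153)] = 2. By the tower law, [Q(∛1153, ω) : Q] = 3 · 2 = 6. (In fact Q(∛1153, ω) is the splitting field of x^3 - 1153 over Q.)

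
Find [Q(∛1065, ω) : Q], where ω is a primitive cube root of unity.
[Q(∛1065, ω) : Q] = 6

[Q(∛1065):Q] = 3 (min poly x^3 - 1065, irreducible since 1065 is not a perfect cube). [Q(ω):Q] = 2 (min poly x^2 + x + 1). Since Q(∛1065) ⊂ R and ω ∉ R, we have ω ∉ Q(∛1065), so x^2 + x + 1 remains irreducible over Q(∛1065) and [Q(∛1065, ω) : Q(∛1065)] = 2. By the tower law, [Q(∛1065, ω) : Q] = 3 · 2 = 6. (In fact Q(∛1065, ω) is the splitting field of x^3 - 1065 over Q.)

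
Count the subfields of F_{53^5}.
F_{53^5} has 2 subfields

The subfields of F_{p^n} are exactly the fields F_{p^d} for d | n (each is the fixed field of the unique index-d subgroup of Gal(F_{p^n}/F_p) ≅ Z/nZ). The divisors of n = 5 are {1, 5}, giving 2 subfields: F_{53^1}, F_{53^5}.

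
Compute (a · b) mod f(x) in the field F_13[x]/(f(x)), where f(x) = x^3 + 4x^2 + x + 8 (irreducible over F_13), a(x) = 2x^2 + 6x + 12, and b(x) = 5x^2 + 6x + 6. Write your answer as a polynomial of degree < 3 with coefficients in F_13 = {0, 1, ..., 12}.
a · b ≡ 12x^2 + 4 (mod f(x))

Multiply in F_13[x]: a(x)·b(x) = (2x^2 + 6x + 12)·(5x^2 + 6x + 6) = 10x^4 + 3x^3 + 4x^2 + 4x + 7. This has degree ≥ 3, so divide by f(x) over F_13: 10x^4 + 3x^3 + 4x^2 + 4x + 7 = (10x + 2)·(x^3 + 4x^2 + x + 8) + (12x^2 + 4). Hence a·b ≡ 12x^2 + 4 (mod f). (F_13[x]/(f) is a field with 13^3 = 2197 elements since f is irreducible of degree 3.)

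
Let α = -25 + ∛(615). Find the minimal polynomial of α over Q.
m_α(x) = x^3 + 75x^2 + 1875x + 15010

Set β = α + 25 = ∛(615), so β^3 = 615. Then (α + 25)^3 - 615 = 0, i.e. α is a root of g(x) = (x + 25)^3 - 615 = x^3 + 75x^2 + 1875x + 15010. Since g(x) = h(x + 25) where h(x) = x^3 - 615, and h is irreducible over Q (because 615 is not a perfect cube, so h has no rational root, and a monic cubic with no rational root is irreducible), g is also irreducible (irreducibility is preserved under the substitution x → x + 25). Hence m_α(x) = x^3 + 75x^2 + 1875x + 15010.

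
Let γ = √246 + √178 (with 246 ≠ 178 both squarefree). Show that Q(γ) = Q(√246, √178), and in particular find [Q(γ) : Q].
[Q(γ) : Q] = 4 (equivalently, Q(γ) = Q(√246, √178))

Obviously Q(γ) ⊆ Q(√246, √178), and [Q(√246, √178):Q] = 4 (since 246, 178 are distinct squarefree integers > 1 with 43788 not a perfect square). To show equality we compute the minimal polynomial of γ. From γ = √246 + √178: γ^2 = 246 + 2√(43788) + 178 = 424 + 2√(43788), so γ^2 - 424 = 2√(43788); squaring, (γ^2 - 424)^2 = 4·43788, i.e. γ^4 - 848γ^2 + 179776 - 175152 = 0, i.e. γ^4 - 848γ^2 + 4624 = 0. So γ is a root of x^4 - 848x^2 + 4624. This polynomial is irreducible over Q: it has no rational root (each ±√246 ± √178 is irrational), and any factorization into two quadratics over Q would force √(43788) ∈ Q (pairing opposite roots) or √246, √178 ∈ Q (other pairings), all impossible. Hence [Q(γ):Q] = 4 = [Q(√246, √178):Q], so Q(γ) = Q(√246, √178).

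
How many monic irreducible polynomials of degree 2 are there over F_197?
There are 19306 monic irreducible polynomials of degree 2 over F_197

Each element of F_{197^2} that lies in no proper subfield is a root of exactly one monic irreducible of degree 2 over F_197, and each such polynomial has 2 distinct roots in F_{197^2}. By Möbius inversion the count is N_197(2) = (1/2) Σ_{d|2} μ(2/d) · 197^d = (1/2)(μ(2)·197^1 + μ(1)·197^2) = 38612/2 = 19306.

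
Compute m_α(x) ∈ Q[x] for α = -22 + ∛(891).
m_α(x) = x^3 + 66x^2 + 1452x + 9757

Set β = α + 22 = ∛(891), so β^3 = 891. Then (α + 22)^3 - 891 = 0, i.e. α is a root of g(x) = (x + 22)^3 - 891 = x^3 + 66x^2 + 1452x + 9757. Since g(x) = h(x + 22) where h(x) = x^3 - 891, and h is irreducible over Q (because 891 is not a perfect cube, so h has no rational root, and a monic cubic with no rational root is irreducible), g is also irreducible (irreducibility is preserved under the substitution x → x + 22). Hence m_α(x) = x^3 + 66x^2 + 1452x + 9757.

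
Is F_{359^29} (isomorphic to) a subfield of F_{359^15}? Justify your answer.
No: F_{359^29} is not a subfield of F_{359^15}

F_{p^m} embeds in F_{p^n} iff m | n. Here 29 ∤ 15 (since 15 = 0·29 + 15 with remainder 15 ≠ 0), so F_{359^29} is not a subfield of F_{359^15}. Equivalently: if it were, the tower law would give 29 = [F_{359^29}:F_359] dividing [F_{359^15}:F_359] = 15, contradiction.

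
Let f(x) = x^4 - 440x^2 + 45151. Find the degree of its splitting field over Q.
[K : Q] = 4

Solving the quadratic in x^2: x^2 = (440 ± √(440^2 - 4·45151))/2 = (440 ± √12996)/2 = (440 ± 114)/2, giving x^2 = 277 or x^2 = 163. So f(x) = (x^2 - 277)(x^2 - 163) and the roots of f are ±√277, ±√163. Hence the splitting field is K = Q(√277, √163). Since 277 and 163 are distinct squarefree integers > 1, their product 45151 is not a perfect square, so √163 ∉ Q(√277). By the tower law [K:Q] = [Q(√277,√163):Q(√277)] · [Q(√277):Q] = 2 · 2 = 4.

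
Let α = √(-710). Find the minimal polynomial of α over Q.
m_α(x) = x^2 + 710

α satisfies α^2 + 710 = 0, so x^2 + 710 annihilates α. Since d = -710 is squarefree and ≠ 1, it is not a perfect square in Q, so x^2 + 710 has no rational root and is therefore irreducible over Q (a degree-2 polynomial over a field is irreducible iff it has no root). Hence m_α(x) = x^2 + 710.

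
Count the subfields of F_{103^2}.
F_{103^2} has 2 subfields

The subfields of F_{p^n} are exactly the fields F_{p^d} for d | n (each is the fixed field of the unique index-d subgroup of Gal(F_{p^n}/F_p) ≅ Z/nZ). The divisors of n = 2 are {1, 2}, giving 2 subfields: F_{103^1}, F_{103^2}.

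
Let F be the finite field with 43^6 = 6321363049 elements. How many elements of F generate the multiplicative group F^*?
There are φ(6321363048) = 1502323200 primitive elements

F_q^* is cyclic of order q - 1 = 6321363048. A cyclic group of order m has exactly φ(m) generators. Here m = 6321363048 = 2^3 · 3^2 · 7 · 11 · 13 · 139 · 631, so the number of primitive elements is φ(6321363048) = 1502323200.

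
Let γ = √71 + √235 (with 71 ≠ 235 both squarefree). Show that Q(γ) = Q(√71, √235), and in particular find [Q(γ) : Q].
[Q(γ) : Q] = 4 (equivalently, Q(γ) = Q(√71, √235))

Obviously Q(γ) ⊆ Q(√71, √235), and [Q(√71, √235):Q] = 4 (since 71, 235 are distinct squarefree integers > 1 with 16685 not a perfect square). To show equality we compute the minimal polynomial of γ. From γ = √71 + √235: γ^2 = 71 + 2√(16685) + 235 = 306 + 2√(16685), so γ^2 - 306 = 2√(16685); squaring, (γ^2 - 306)^2 = 4·16685, i.e. γ^4 - 612γ^2 + 93636 - 66740 = 0, i.e. γ^4 - 612γ^2 + 26896 = 0. So γ is a root of x^4 - 612x^2 + 26896. This polynomial is irreducible over Q: it has no rational root (each ±√71 ± √235 is irrational), and any factorization into two quadratics over Q would force √(16685) ∈ Q (pairing opposite roots) or √71, √235 ∈ Q (other pairings), all impossible. Hence [Q(γ):Q] = 4 = [Q(√71, √235):Q], so Q(γ) = Q(√71, √235).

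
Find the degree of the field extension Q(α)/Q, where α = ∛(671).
[Q(α):Q] = 3

The minimal polynomial of α is x^3 - 671, irreducible over Q since 671 is not a perfect cube (so x^3 - 671 has no rational root). Hence [Q(α):Q] = deg(m_α) = 3.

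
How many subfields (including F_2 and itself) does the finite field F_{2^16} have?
F_{2^16} has 5 subfields

The subfields of F_{p^n} are exactly the fields F_{p^d} for d | n (each is the fixed field of the unique index-d subgroup of Gal(F_{p^n}/F_p) ≅ Z/nZ). The divisors of n = 16 are {1, 2, 4, 8, 16}, giving 5 subfields: F_{2^1}, F_{2^2}, F_{2^4}, F_{2^8}, F_{2^16}.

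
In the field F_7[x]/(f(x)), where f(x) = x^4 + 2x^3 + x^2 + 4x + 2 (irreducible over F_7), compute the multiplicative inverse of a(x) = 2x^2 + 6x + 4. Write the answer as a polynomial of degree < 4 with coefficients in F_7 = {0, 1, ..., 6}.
a(x)^(-1) ≡ 2x^2 + 5x + 4 (mod f(x))

Since f is irreducible over F_7, F_7[x]/(f) is a field and a(x) ≠ 0 has an inverse. Apply the extended Euclidean algorithm to f(x) and a(x) in F_7[x]: f(x) = (4x^2 + 3x + 1)·a(x) + (5). The last nonzero remainder is the constant 5 = gcd(f, a) in F_7. Back-substituting through the division chain expresses 5 = s(x)·a(x) + t(x)·f(x) with s(x) ≡ 3x^2 + 4x + 6 (mod f), so (3x^2 + 4x + 6)·a(x) ≡ 5 (mod f). Multiplying by 5^(-1) ≡ 3 in F_7 gives a(x)^(-1) ≡ 3·(3x^2 + 4x + 6) ≡ 2x^2 + 5x + 4 (mod f). Check: (2x^2 + 6x + 4)·(2x^2 + 5x + 4) = 4x^4 + x^3 + 4x^2 + 2x + 2 ≡ 1 (mod x^4 + 2x^3 + x^2 + 4x + 2).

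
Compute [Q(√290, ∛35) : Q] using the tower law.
[Q(√290, ∛35) : Q] = 6

Let L = Q(√290, ∛35). Since Q(√290) ⊂ L and [Q(√290):Q] = 2, the tower law gives 2 | [L:Q]. Likewise Q(∛35) ⊂ L with [Q(∛35):Q] = 3 (because 35 is not a perfect cube), so 3 | [L:Q]. As gcd(2,3) = 1, [L:Q] is divisible by 6. Conversely L is generated over Q by √290 and ∛35, so [L:Q] ≤ 2·3 = 6. Therefore [Q(√290, ∛35) : Q] = 6.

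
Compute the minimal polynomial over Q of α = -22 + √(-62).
m_α(x) = x^2 + 44x + 546

From α + 22 = √(-62), squaring gives (α + 22)^2 = -62, i.e. α^2 + 44α + 484 = -62, so α^2 + 44α + 546 = 0. The discriminant of x^2 + 44x + 546 is (44)^2 - 4·(546) = 1936 - 2184 = -248, and 4·(-62) is not a perfect square in Q since -62 is squarefree and ≠ 1. Hence x^2 + 44x + 546 is irreducible over Q and is the minimal polynomial of α.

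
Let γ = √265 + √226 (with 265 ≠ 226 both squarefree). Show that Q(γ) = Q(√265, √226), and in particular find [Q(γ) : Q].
[Q(γ) : Q] = 4 (equivalently, Q(γ) = Q(√265, √226))

Obviously Q(γ) ⊆ Q(√265, √226), and [Q(√265, √226):Q] = 4 (since 265, 226 are distinct squarefree integers > 1 with 59890 not a perfect square). To show equality we compute the minimal polynomial of γ. From γ = √265 + √226: γ^2 = 265 + 2√(59890) + 226 = 491 + 2√(59890), so γ^2 - 491 = 2√(59890); squaring, (γ^2 - 491)^2 = 4·59890, i.e. γ^4 - 982γ^2 + 241081 - 239560 = 0, i.e. γ^4 - 982γ^2 + 1521 = 0. So γ is a root of x^4 - 982x^2 + 1521. This polynomial is irreducible over Q: it has no rational root (each ±√265 ± √226 is irrational), and any factorization into two quadratics over Q would force √(59890) ∈ Q (pairing opposite roots) or √265, √226 ∈ Q (other pairings), all impossible. Hence [Q(γ):Q] = 4 = [Q(√265, √226):Q], so Q(γ) = Q(√265, √226).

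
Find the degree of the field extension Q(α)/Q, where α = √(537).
[Q(α):Q] = 2

[Q(α):Q] equals the degree of the minimal polynomial of α. Here α^2 = 537 and x^2 - 537 is irreducible (d = 537 is squarefree, ≠ 1, hence not a square), so deg(m_α) = 2. Thus [Q(α):Q] = 2.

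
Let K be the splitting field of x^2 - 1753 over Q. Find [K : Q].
[K : Q] = 2

f(x) = x^2 - 1753 factors as (x - √1753)(x + √1753). The splitting field is K = Q(√1753). Since 1753 is squarefree and > 1, it is not a perfect square, so x^2 - 1753 is irreducible over Q and [Q(√1753) : Q] = 2. Hence [K : Q] = 2.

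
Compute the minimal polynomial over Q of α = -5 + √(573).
m_α(x) = x^2 + 10x - 548

From α + 5 = √(573), squaring gives (α + 5)^2 = 573, i.e. α^2 + 10α + 25 = 573, so α^2 + 10α - 548 = 0. The discriminant of x^2 + 10x - 548 is (10)^2 - 4·(-548) = 100 + 2192 = 2292, and 4·(573) is not a perfect square in Q since 573 is squarefree and ≠ 1. Hence x^2 + 10x - 548 is irreducible over Q and is the minimal polynomial of α.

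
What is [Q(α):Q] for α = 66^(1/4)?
[Q(α):Q] = 4

α is a root of x^4 - 66. By Eisenstein's criterion at the prime p = 2 (which divides the constant term 66 but p^2 = 4 does not, since 66 is squarefree), x^4 - 66 is irreducible over Q. Hence [Q(α):Q] = 4.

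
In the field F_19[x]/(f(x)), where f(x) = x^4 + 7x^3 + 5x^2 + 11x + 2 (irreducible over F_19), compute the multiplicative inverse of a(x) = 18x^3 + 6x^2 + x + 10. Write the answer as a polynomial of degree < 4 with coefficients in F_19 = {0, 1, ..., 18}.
a(x)^(-1) ≡ 16x^3 + 17x^2 + 6x + 1 (mod f(x))

Since f is irreducible over F_19, F_19[x]/(f) is a field and a(x) ≠ 0 has an inverse. Apply the extended Euclidean algorithm to f(x) and a(x) in F_19[x]: f(x) = (18x + 6)·a(x) + (8x^2 + 15x + 18);  a(x) = (7x + 9)·(8x^2 + 15x + 18) + (6x);  (8x^2 + 15x + 18) = (14x + 12)·(6x) + (18). The last nonzero remainder is the constant 18 = gcd(f, a) in F_19. Back-substituting through the division chain expresses 18 = s(x)·a(x) + t(x)·f(x) with s(x) ≡ 3x^3 + 2x^2 + 13x + 18 (mod f), so (3x^3 + 2x^2 + 13x + 18)·a(x) ≡ 18 (mod f). Multiplying by 18^(-1) ≡ 18 in F_19 gives a(x)^(-1) ≡ 18·(3x^3 + 2x^2 + 13x + 18) ≡ 16x^3 + 17x^2 + 6x + 1 (mod f). Check: (18x^3 + 6x^2 + x + 10)·(16x^3 + 17x^2 + 6x + 1) = 3x^6 + 3x^5 + 17x^4 + 3x^3 + 11x^2 + 4x + 10 ≡ 1 (mod x^4 + 7x^3 + 5x^2 + 11x + 2).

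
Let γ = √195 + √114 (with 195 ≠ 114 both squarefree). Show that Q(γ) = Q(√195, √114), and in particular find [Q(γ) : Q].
[Q(γ) : Q] = 4 (equivalently, Q(γ) = Q(√195, √114))

Obviously Q(γ) ⊆ Q(√195, √114), and [Q(√195, √114):Q] = 4 (since 195, 114 are distinct squarefree integers > 1 with 22230 not a perfect square). To show equality we compute the minimal polynomial of γ. From γ = √195 + √114: γ^2 = 195 + 2√(22230) + 114 = 309 + 2√(22230), so γ^2 - 309 = 2√(22230); squaring, (γ^2 - 309)^2 = 4·22230, i.e. γ^4 - 618γ^2 + 95481 - 88920 = 0, i.e. γ^4 - 618γ^2 + 6561 = 0. So γ is a root of x^4 - 618x^2 + 6561. This polynomial is irreducible over Q: it has no rational root (each ±√195 ± √114 is irrational), and any factorization into two quadratics over Q would force √(22230) ∈ Q (pairing opposite roots) or √195, √114 ∈ Q (other pairings), all impossible. Hence [Q(γ):Q] = 4 = [Q(√195, √114):Q], so Q(γ) = Q(√195, √114).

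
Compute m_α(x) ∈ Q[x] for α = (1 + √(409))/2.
m_α(x) = x^2 - x - 102

From 2α - 1 = √(409), squaring gives (2α - 1)^2 = 409, i.e. 4α^2 - 4α + 1 = 409, so α^2 - α + (1 - 409)/4 = 0. Since 409 ≡ 1 (mod 4), (1 - 409)/4 = -102 ∈ Z. The polynomial x^2 - x - 102 has discriminant 1 - 4·(-102) = 409, which is not a perfect square in Q (d = 409 is squarefree and ≠ 1), so x^2 - x - 102 is irreducible over Q. It is the minimal polynomial of α.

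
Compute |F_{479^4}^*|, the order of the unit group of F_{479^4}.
|F_{479^4}^*| = 52643172480

F_{479^4} has 479^4 = 52643172481 elements; its multiplicative group consists of all nonzero elements, so |F_{479^4}^*| = 52643172481 - 1 = 52643172480. (It is cyclic since any finite subgroup of the multiplicative group of a field is cyclic.)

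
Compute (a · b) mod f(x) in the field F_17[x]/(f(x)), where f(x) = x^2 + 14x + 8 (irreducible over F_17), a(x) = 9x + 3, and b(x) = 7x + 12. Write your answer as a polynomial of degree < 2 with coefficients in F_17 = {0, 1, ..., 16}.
a · b ≡ 12x + 8 (mod f(x))

Multiply in F_17[x]: a(x)·b(x) = (9x + 3)·(7x + 12) = 12x^2 + 10x + 2. This has degree ≥ 2, so divide by f(x) over F_17: 12x^2 + 10x + 2 = (12)·(x^2 + 14x + 8) + (12x + 8). Hence a·b ≡ 12x + 8 (mod f). (F_17[x]/(f) is a field with 17^2 = 289 elements since f is irreducible of degree 2.)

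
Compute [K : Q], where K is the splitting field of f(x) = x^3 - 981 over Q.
[K : Q] = 6

The roots of x^3 - 981 are ∛981, ω∛981, ω^2∛981 where ω = e^(2πi/3) is a primitive cube root of unity, so K = Q(∛981, ω). Now [Q(∛981):Q] = 3 (since 981 is not a perfect cube, x^3 - 981 is irreducible) and [Q(ω):Q] = 2. Both 2 and 3 divide [K:Q], and [K:Q] ≤ 3·2 = 6, so [K:Q] = 6. (Equivalently: Q(∛981) ⊂ R but ω ∉ R, so [K : Q(∛981)] = 2.)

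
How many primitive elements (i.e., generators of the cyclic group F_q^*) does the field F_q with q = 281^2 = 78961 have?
There are φ(78960) = 17664 primitive elements

F_q^* is cyclic of order q - 1 = 78960. A cyclic group of order m has exactly φ(m) generators. Here m = 78960 = 2^4 · 3 · 5 · 7 · 47, so the number of primitive elements is φ(78960) = 17664.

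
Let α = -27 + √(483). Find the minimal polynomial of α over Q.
m_α(x) = x^2 + 54x + 246

From α + 27 = √(483), squaring gives (α + 27)^2 = 483, i.e. α^2 + 54α + 729 = 483, so α^2 + 54α + 246 = 0. The discriminant of x^2 + 54x + 246 is (54)^2 - 4·(246) = 2916 - 984 = 1932, and 4·(483) is not a perfect square in Q since 483 is squarefree and ≠ 1. Hence x^2 + 54x + 246 is irreducible over Q and is the minimal polynomial of α.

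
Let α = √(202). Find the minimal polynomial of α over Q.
m_α(x) = x^2 - 202

α satisfies α^2 - 202 = 0, so x^2 - 202 annihilates α. Since d = 202 is squarefree and ≠ 1, it is not a perfect square in Q, so x^2 - 202 has no rational root and is therefore irreducible over Q (a degree-2 polynomial over a field is irreducible iff it has no root). Hence m_α(x) = x^2 - 202.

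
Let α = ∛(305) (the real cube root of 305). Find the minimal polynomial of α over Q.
m_α(x) = x^3 - 305

α satisfies α^3 = 305, so x^3 - 305 annihilates α. By the rational root test, a rational root p/q (in lowest terms) of x^3 - 305 would satisfy p^3 = 305 q^3, forcing q = 1 and p^3 = 305; but 305 is not a perfect cube, contradiction. A monic cubic over Q with no rational root is irreducible (any nontrivial factorization would include a linear factor). Hence x^3 - 305 is the minimal polynomial of α, and in particular [Q(α):Q] = 3.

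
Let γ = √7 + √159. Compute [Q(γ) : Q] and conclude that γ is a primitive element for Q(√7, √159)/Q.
[Q(γ) : Q] = 4 (equivalently, Q(γ) = Q(√7, √159))

Obviously Q(γ) ⊆ Q(√7, √159), and [Q(√7, √159):Q] = 4 (since 7, 159 are distinct squarefree integers > 1 with 1113 not a perfect square). To show equality we compute the minimal polynomial of γ. From γ = √7 + √159: γ^2 = 7 + 2√(1113) + 159 = 166 + 2√(1113), so γ^2 - 166 = 2√(1113); squaring, (γ^2 - 166)^2 = 4·1113, i.e. γ^4 - 332γ^2 + 27556 - 4452 = 0, i.e. γ^4 - 332γ^2 + 23104 = 0. So γ is a root of x^4 - 332x^2 + 23104. This polynomial is irreducible over Q: it has no rational root (each ±√7 ± √159 is irrational), and any factorization into two quadratics over Q would force √(1113) ∈ Q (pairing opposite roots) or √7, √159 ∈ Q (other pairings), all impossible. Hence [Q(γ):Q] = 4 = [Q(√7, √159):Q], so Q(γ) = Q(√7, √159).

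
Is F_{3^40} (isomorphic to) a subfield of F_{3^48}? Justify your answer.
No: F_{3^40} is not a subfield of F_{3^48}

F_{p^m} embeds in F_{p^n} iff m | n. Here 40 ∤ 48 (since 48 = 1·40 + 8 with remainder 8 ≠ 0), so F_{3^40} is not a subfield of F_{3^48}. Equivalently: if it were, the tower law would give 40 = [F_{3^40}:F_3] dividing [F_{3^48}:F_3] = 48, contradiction.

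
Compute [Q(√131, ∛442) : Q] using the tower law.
[Q(√131, ∛442) : Q] = 6

Let L = Q(√131, ∛442). Since Q(√131) ⊂ L and [Q(√131):Q] = 2, the tower law gives 2 | [L:Q]. Likewise Q(∛442) ⊂ L with [Q(∛442):Q] = 3 (because 442 is not a perfect cube), so 3 | [L:Q]. As gcd(2,3) = 1, [L:Q] is divisible by 6. Conversely L is generated over Q by √131 and ∛442, so [L:Q] ≤ 2·3 = 6. Therefore [Q(√131, ∛442) : Q] = 6.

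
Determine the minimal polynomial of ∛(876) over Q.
m_α(x) = x^3 - 876

α satisfies α^3 = 876, so x^3 - 876 annihilates α. By the rational root test, a rational root p/q (in lowest terms) of x^3 - 876 would satisfy p^3 = 876 q^3, forcing q = 1 and p^3 = 876; but 876 is not a perfect cube, contradiction. A monic cubic over Q with no rational root is irreducible (any nontrivial factorization would include a linear factor). Hence x^3 - 876 is the minimal polynomial of α, and in particular [Q(α):Q] = 3.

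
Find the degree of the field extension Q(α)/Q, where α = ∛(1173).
[Q(α):Q] = 3

The minimal polynomial of α is x^3 - 1173, irreducible over Q since 1173 is not a perfect cube (so x^3 - 1173 has no rational root). Hence [Q(α):Q] = deg(m_α) = 3.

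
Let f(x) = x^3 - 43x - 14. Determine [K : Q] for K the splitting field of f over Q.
[K : Q] = 6

By the rational root test, any rational root of the monic integer polynomial f(x) = x^3 - 43x - 14 must be an integer dividing the constant term -14, i.e. one of ±{1, 2, 7, 14}. Evaluating: f(1) = -56, f(-1) = 28, f(2) = -92, f(-2) = 64, f(7) = 28, f(-7) = -56, f(14) = 2128, f(-14) = -2156; none is 0, so f has no rational root and is therefore irreducible over Q (a cubic with no linear factor over a field is irreducible). For an irreducible cubic, the Galois group is A_3 or S_3 according as the discriminant disc(f) = -4a^3 - 27b^2 = -4·(-43)^3 - 27·(-14)^2 = 312736 is or is not a square in Q. Here disc(f) = 312736 is not a perfect square in Q, so the Galois group of f over Q is not contained in A_3 and must be all of S_3. The splitting field has degree |S_3| = 6 over Q, so [K : Q] = 6.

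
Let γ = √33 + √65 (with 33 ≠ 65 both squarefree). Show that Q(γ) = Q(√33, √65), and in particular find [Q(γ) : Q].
[Q(γ) : Q] = 4 (equivalently, Q(γ) = Q(√33, √65))

Obviously Q(γ) ⊆ Q(√33, √65), and [Q(√33, √65):Q] = 4 (since 33, 65 are distinct squarefree integers > 1 with 2145 not a perfect square). To show equality we compute the minimal polynomial of γ. From γ = √33 + √65: γ^2 = 33 + 2√(2145) + 65 = 98 + 2√(2145), so γ^2 - 98 = 2√(2145); squaring, (γ^2 - 98)^2 = 4·2145, i.e. γ^4 - 196γ^2 + 9604 - 8580 = 0, i.e. γ^4 - 196γ^2 + 1024 = 0. So γ is a root of x^4 - 196x^2 + 1024. This polynomial is irreducible over Q: it has no rational root (each ±√33 ± √65 is irrational), and any factorization into two quadratics over Q would force √(2145) ∈ Q (pairing opposite roots) or √33, √65 ∈ Q (other pairings), all impossible. Hence [Q(γ):Q] = 4 = [Q(√33, √65):Q], so Q(γ) = Q(√33, √65).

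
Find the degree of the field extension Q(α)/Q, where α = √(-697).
[Q(α):Q] = 2

[Q(α):Q] equals the degree of the minimal polynomial of α. Here α^2 = -697 and x^2 + 697 is irreducible (d = -697 is squarefree, ≠ 1, hence not a square), so deg(m_α) = 2. Thus [Q(α):Q] = 2.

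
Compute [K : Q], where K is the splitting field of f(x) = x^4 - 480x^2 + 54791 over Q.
[K : Q] = 4

Solving the quadratic in x^2: x^2 = (480 ± √(480^2 - 4·54791))/2 = (480 ± √11236)/2 = (480 ± 106)/2, giving x^2 = 293 or x^2 = 187. So f(x) = (x^2 - 293)(x^2 - 187) and the roots of f are ±√293, ±√187. Hence the splitting field is K = Q(√293, √187). Since 293 and 187 are distinct squarefree integers > 1, their product 54791 is not a perfect square, so √187 ∉ Q(√293). By the tower law [K:Q] = [Q(√293,√187):Q(√293)] · [Q(√293):Q] = 2 · 2 = 4.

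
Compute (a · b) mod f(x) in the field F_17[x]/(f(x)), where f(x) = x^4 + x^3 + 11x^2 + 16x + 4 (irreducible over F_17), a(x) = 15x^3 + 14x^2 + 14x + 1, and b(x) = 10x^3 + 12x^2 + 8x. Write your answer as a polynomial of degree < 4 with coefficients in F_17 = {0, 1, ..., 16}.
a · b ≡ 13x^3 + 12x^2 + 10x + 9 (mod f(x))

Multiply in F_17[x]: a(x)·b(x) = (15x^3 + 14x^2 + 14x + 1)·(10x^3 + 12x^2 + 8x) = 14x^6 + 14x^5 + 3x^4 + x^3 + 5x^2 + 8x. This has degree ≥ 4, so divide by f(x) over F_17: 14x^6 + 14x^5 + 3x^4 + x^3 + 5x^2 + 8x = (14x^2 + 2)·(x^4 + x^3 + 11x^2 + 16x + 4) + (13x^3 + 12x^2 + 10x + 9). Hence a·b ≡ 13x^3 + 12x^2 + 10x + 9 (mod f). (F_17[x]/(f) is a field with 17^4 = 83521 elements since f is irreducible of degree 4.)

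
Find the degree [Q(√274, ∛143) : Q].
[Q(√274, ∛143) : Q] = 6

Let L = Q(√274, ∛143). Since Q(√274) ⊂ L and [Q(√274):Q] = 2, the tower law gives 2 | [L:Q]. Likewise Q(∛143) ⊂ L with [Q(∛143):Q] = 3 (because 143 is not a perfect cube), so 3 | [L:Q]. As gcd(2,3) = 1, [L:Q] is divisible by 6. Conversely L is generated over Q by √274 and ∛143, so [L:Q] ≤ 2·3 = 6. Therefore [Q(√274, ∛143) : Q] = 6.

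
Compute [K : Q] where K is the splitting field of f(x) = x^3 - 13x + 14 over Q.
[K : Q] = 6

By the rational root test, any rational root of the monic integer polynomial f(x) = x^3 - 13x + 14 must be an integer dividing the constant term 14, i.e. one of ±{1, 2, 7, 14}. Evaluating: f(1) = 2, f(-1) = 26, f(2) = -4, f(-2) = 32, f(7) = 266, f(-7) = -238, f(14) = 2576, f(-14) = -2548; none is 0, so f has no rational root and is therefore irreducible over Q (a cubic with no linear factor over a field is irreducible). For an irreducible cubic, the Galois group is A_3 or S_3 according as the discriminant disc(f) = -4a^3 - 27b^2 = -4·(-13)^3 - 27·(14)^2 = 3496 is or is not a square in Q. Here disc(f) = 3496 is not a perfect square in Q, so the Galois group of f over Q is not contained in A_3 and must be all of S_3. The splitting field has degree |S_3| = 6 over Q, so [K : Q] = 6.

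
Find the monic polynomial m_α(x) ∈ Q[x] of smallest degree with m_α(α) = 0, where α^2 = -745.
m_α(x) = x^2 + 745

α satisfies α^2 + 745 = 0, so x^2 + 745 annihilates α. Since d = -745 is squarefree and ≠ 1, it is not a perfect square in Q, so x^2 + 745 has no rational root and is therefore irreducible over Q (a degree-2 polynomial over a field is irreducible iff it has no root). Hence m_α(x) = x^2 + 745.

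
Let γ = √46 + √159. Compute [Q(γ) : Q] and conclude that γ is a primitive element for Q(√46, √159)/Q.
[Q(γ) : Q] = 4 (equivalently, Q(γ) = Q(√46, √159))

Obviously Q(γ) ⊆ Q(√46, √159), and [Q(√46, √159):Q] = 4 (since 46, 159 are distinct squarefree integers > 1 with 7314 not a perfect square). To show equality we compute the minimal polynomial of γ. From γ = √46 + √159: γ^2 = 46 + 2√(7314) + 159 = 205 + 2√(7314), so γ^2 - 205 = 2√(7314); squaring, (γ^2 - 205)^2 = 4·7314, i.e. γ^4 - 410γ^2 + 42025 - 29256 = 0, i.e. γ^4 - 410γ^2 + 12769 = 0. So γ is a root of x^4 - 410x^2 + 12769. This polynomial is irreducible over Q: it has no rational root (each ±√46 ± √159 is irrational), and any factorization into two quadratics over Q would force √(7314) ∈ Q (pairing opposite roots) or √46, √159 ∈ Q (other pairings), all impossible. Hence [Q(γ):Q] = 4 = [Q(√46, √159):Q], so Q(γ) = Q(√46, √159).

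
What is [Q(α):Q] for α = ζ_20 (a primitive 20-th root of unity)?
[Q(α):Q] = 8

The minimal polynomial of ζ_20 over Q is the 20-th cyclotomic polynomial Φ_20(x), which is irreducible over Q and has degree φ(20) = 8. Hence [Q(α):Q] = φ(20) = 8.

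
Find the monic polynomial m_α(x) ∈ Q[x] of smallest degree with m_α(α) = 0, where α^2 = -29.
m_α(x) = x^2 + 29

α satisfies α^2 + 29 = 0, so x^2 + 29 annihilates α. Since d = -29 is squarefree and ≠ 1, it is not a perfect square in Q, so x^2 + 29 has no rational root and is therefore irreducible over Q (a degree-2 polynomial over a field is irreducible iff it has no root). Hence m_α(x) = x^2 + 29.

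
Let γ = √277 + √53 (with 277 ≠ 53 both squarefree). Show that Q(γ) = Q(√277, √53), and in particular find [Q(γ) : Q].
[Q(γ) : Q] = 4 (equivalently, Q(γ) = Q(√277, √53))

Obviously Q(γ) ⊆ Q(√277, √53), and [Q(√277, √53):Q] = 4 (since 277, 53 are distinct squarefree integers > 1 with 14681 not a perfect square). To show equality we compute the minimal polynomial of γ. From γ = √277 + √53: γ^2 = 277 + 2√(14681) + 53 = 330 + 2√(14681), so γ^2 - 330 = 2√(14681); squaring, (γ^2 - 330)^2 = 4·14681, i.e. γ^4 - 660γ^2 + 108900 - 58724 = 0, i.e. γ^4 - 660γ^2 + 50176 = 0. So γ is a root of x^4 - 660x^2 + 50176. This polynomial is irreducible over Q: it has no rational root (each ±√277 ± √53 is irrational), and any factorization into two quadratics over Q would force √(14681) ∈ Q (pairing opposite roots) or √277, √53 ∈ Q (other pairings), all impossible. Hence [Q(γ):Q] = 4 = [Q(√277, √53):Q], so Q(γ) = Q(√277, √53).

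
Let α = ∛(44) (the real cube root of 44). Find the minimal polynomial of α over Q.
m_α(x) = x^3 - 44

α satisfies α^3 = 44, so x^3 - 44 annihilates α. By the rational root test, a rational root p/q (in lowest terms) of x^3 - 44 would satisfy p^3 = 44 q^3, forcing q = 1 and p^3 = 44; but 44 is not a perfect cube, contradiction. A monic cubic over Q with no rational root is irreducible (any nontrivial factorization would include a linear factor). Hence x^3 - 44 is the minimal polynomial of α, and in particular [Q(α):Q] = 3.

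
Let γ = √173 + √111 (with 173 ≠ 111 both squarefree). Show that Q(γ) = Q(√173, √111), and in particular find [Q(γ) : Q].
[Q(γ) : Q] = 4 (equivalently, Q(γ) = Q(√173, √111))

Obviously Q(γ) ⊆ Q(√173, √111), and [Q(√173, √111):Q] = 4 (since 173, 111 are distinct squarefree integers > 1 with 19203 not a perfect square). To show equality we compute the minimal polynomial of γ. From γ = √173 + √111: γ^2 = 173 + 2√(19203) + 111 = 284 + 2√(19203), so γ^2 - 284 = 2√(19203); squaring, (γ^2 - 284)^2 = 4·19203, i.e. γ^4 - 568γ^2 + 80656 - 76812 = 0, i.e. γ^4 - 568γ^2 + 3844 = 0. So γ is a root of x^4 - 568x^2 + 3844. This polynomial is irreducible over Q: it has no rational root (each ±√173 ± √111 is irrational), and any factorization into two quadratics over Q would force √(19203) ∈ Q (pairing opposite roots) or √173, √111 ∈ Q (other pairings), all impossible. Hence [Q(γ):Q] = 4 = [Q(√173, √111):Q], so Q(γ) = Q(√173, √111).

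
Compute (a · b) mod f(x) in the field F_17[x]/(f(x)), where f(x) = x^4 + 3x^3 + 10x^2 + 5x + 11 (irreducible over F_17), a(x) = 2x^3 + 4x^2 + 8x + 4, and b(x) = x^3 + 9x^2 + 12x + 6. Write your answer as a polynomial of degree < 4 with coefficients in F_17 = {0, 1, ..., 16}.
a · b ≡ 3x^2 + 5x + 7 (mod f(x))

Multiply in F_17[x]: a(x)·b(x) = (2x^3 + 4x^2 + 8x + 4)·(x^3 + 9x^2 + 12x + 6) = 2x^6 + 5x^5 + 3x^2 + 11x + 7. This has degree ≥ 4, so divide by f(x) over F_17: 2x^6 + 5x^5 + 3x^2 + 11x + 7 = (2x^2 + 16x)·(x^4 + 3x^3 + 10x^2 + 5x + 11) + (3x^2 + 5x + 7). Hence a·b ≡ 3x^2 + 5x + 7 (mod f). (F_17[x]/(f) is a field with 17^4 = 83521 elements since f is irreducible of degree 4.)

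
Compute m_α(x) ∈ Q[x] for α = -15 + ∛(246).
m_α(x) = x^3 + 45x^2 + 675x + 3129

Set β = α + 15 = ∛(246), so β^3 = 246. Then (α + 15)^3 - 246 = 0, i.e. α is a root of g(x) = (x + 15)^3 - 246 = x^3 + 45x^2 + 675x + 3129. Since g(x) = h(x + 15) where h(x) = x^3 - 246, and h is irreducible over Q (because 246 is not a perfect cube, so h has no rational root, and a monic cubic with no rational root is irreducible), g is also irreducible (irreducibility is preserved under the substitution x → x + 15). Hence m_α(x) = x^3 + 45x^2 + 675x + 3129.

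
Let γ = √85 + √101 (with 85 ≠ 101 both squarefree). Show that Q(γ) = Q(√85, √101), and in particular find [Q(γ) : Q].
[Q(γ) : Q] = 4 (equivalently, Q(γ) = Q(√85, √101))

Obviously Q(γ) ⊆ Q(√85, √101), and [Q(√85, √101):Q] = 4 (since 85, 101 are distinct squarefree integers > 1 with 8585 not a perfect square). To show equality we compute the minimal polynomial of γ. From γ = √85 + √101: γ^2 = 85 + 2√(8585) + 101 = 186 + 2√(8585), so γ^2 - 186 = 2√(8585); squaring, (γ^2 - 186)^2 = 4·8585, i.e. γ^4 - 372γ^2 + 34596 - 34340 = 0, i.e. γ^4 - 372γ^2 + 256 = 0. So γ is a root of x^4 - 372x^2 + 256. This polynomial is irreducible over Q: it has no rational root (each ±√85 ± √101 is irrational), and any factorization into two quadratics over Q would force √(8585) ∈ Q (pairing opposite roots) or √85, √101 ∈ Q (other pairings), all impossible. Hence [Q(γ):Q] = 4 = [Q(√85, √101):Q], so Q(γ) = Q(√85, √101).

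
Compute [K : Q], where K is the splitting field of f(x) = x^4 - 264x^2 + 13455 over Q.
[K : Q] = 4

Solving the quadratic in x^2: x^2 = (264 ± √(264^2 - 4·13455))/2 = (264 ± √15876)/2 = (264 ± 126)/2, giving x^2 = 69 or x^2 = 195. So f(x) = (x^2 - 69)(x^2 - 195) and the roots of f are ±√69, ±√195. Hence the splitting field is K = Q(√69, √195). Since 69 and 195 are distinct squarefree integers > 1, their product 13455 is not a perfect square, so √195 ∉ Q(√69). By the tower law [K:Q] = [Q(√69,√195):Q(√69)] · [Q(√69):Q] = 2 · 2 = 4.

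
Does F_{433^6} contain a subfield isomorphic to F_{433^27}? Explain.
No: F_{433^27} is not a subfield of F_{433^6}

F_{p^m} embeds in F_{p^n} iff m | n. Here 27 ∤ 6 (since 6 = 0·27 + 6 with remainder 6 ≠ 0), so F_{433^27} is not a subfield of F_{433^6}. Equivalently: if it were, the tower law would give 27 = [F_{433^27}:F_433] dividing [F_{433^6}:F_433] = 6, contradiction.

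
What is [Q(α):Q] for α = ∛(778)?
[Q(α):Q] = 3

The minimal polynomial of α is x^3 - 778, irreducible over Q since 778 is not a perfect cube (so x^3 - 778 has no rational root). Hence [Q(α):Q] = deg(m_α) = 3.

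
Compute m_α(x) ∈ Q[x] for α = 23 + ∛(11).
m_α(x) = x^3 - 69x^2 + 1587x - 12178

Set β = α - 23 = ∛(11), so β^3 = 11. Then (α - 23)^3 - 11 = 0, i.e. α is a root of g(x) = (x - 23)^3 - 11 = x^3 - 69x^2 + 1587x - 12178. Since g(x) = h(x - 23) where h(x) = x^3 - 11, and h is irreducible over Q (because 11 is not a perfect cube, so h has no rational root, and a monic cubic with no rational root is irreducible), g is also irreducible (irreducibility is preserved under the substitution x → x - 23). Hence m_α(x) = x^3 - 69x^2 + 1587x - 12178.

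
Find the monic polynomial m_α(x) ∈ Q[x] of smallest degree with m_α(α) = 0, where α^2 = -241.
m_α(x) = x^2 + 241

α satisfies α^2 + 241 = 0, so x^2 + 241 annihilates α. Since d = -241 is squarefree and ≠ 1, it is not a perfect square in Q, so x^2 + 241 has no rational root and is therefore irreducible over Q (a degree-2 polynomial over a field is irreducible iff it has no root). Hence m_α(x) = x^2 + 241.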